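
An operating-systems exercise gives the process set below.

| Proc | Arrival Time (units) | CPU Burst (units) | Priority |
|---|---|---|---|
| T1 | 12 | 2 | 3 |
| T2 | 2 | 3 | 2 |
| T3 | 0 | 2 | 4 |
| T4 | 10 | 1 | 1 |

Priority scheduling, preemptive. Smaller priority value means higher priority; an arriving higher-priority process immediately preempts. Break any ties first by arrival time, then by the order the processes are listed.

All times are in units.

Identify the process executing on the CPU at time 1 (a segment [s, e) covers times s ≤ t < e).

T3

Timeline: | T3 0-2 | T2 2-5 | idle 5-10 | T4 10-11 | idle 11-12 | T1 12-14 |
Completion: T1=14  T2=5  T3=2  T4=11
Turnaround (C−A): T1=2  T2=3  T3=2  T4=1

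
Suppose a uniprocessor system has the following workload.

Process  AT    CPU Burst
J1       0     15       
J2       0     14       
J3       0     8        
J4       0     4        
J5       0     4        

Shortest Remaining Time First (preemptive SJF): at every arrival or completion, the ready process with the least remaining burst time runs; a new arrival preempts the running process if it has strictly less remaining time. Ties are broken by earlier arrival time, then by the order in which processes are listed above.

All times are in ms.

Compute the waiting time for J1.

30

Gantt: | J4 0-4 | J5 4-8 | J3 8-16 | J2 16-30 | J1 30-45 |
Completion: J1=45  J2=30  J3=16  J4=4  J5=8
Waiting(J1) = turnaround − burst = 45 − 15 = 30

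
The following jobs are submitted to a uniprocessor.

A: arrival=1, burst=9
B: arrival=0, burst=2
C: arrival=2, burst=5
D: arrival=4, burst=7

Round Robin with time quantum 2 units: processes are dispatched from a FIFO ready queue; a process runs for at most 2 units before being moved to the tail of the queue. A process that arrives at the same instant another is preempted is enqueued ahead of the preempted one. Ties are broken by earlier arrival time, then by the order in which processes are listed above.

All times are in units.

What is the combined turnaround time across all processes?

Schedule: | B 0-2 | A 2-4 | C 4-6 | D 6-8 | A 8-10 | C 10-12 | D 12-14 | A 14-16 | C 16-17 | D 17-19 | A 19-21 | D 21-22 | A 22-23 |
Completion: A=23  B=2  C=17  D=22
Turnaround (C−A): A=22  B=2  C=15  D=18
Turnaround = completion − arrival: A=22, B=2, C=15, D=18
Total turnaround = 22 + 2 + 15 + 18 = 57

57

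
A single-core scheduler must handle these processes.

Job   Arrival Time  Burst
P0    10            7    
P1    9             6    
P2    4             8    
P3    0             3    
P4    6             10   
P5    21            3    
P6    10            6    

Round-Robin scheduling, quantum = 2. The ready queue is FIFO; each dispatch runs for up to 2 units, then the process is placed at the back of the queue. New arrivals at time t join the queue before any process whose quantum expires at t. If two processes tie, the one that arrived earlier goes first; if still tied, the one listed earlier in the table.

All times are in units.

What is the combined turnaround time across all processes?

Gantt: | P3 0-3 | idle 3-4 | P2 4-6 | P4 6-8 | P2 8-10 | P4 10-12 | P1 12-14 | P0 14-16 | P6 16-18 | P2 18-20 | P4 20-22 | P1 22-24 | P0 24-26 | P6 26-28 | P2 28-30 | P5 30-32 | P4 32-34 | P1 34-36 | P0 36-38 | P6 38-40 | P5 40-41 | P4 41-43 | P0 43-44 |
Completion: P0=44  P1=36  P2=30  P3=3  P4=43  P5=41  P6=40
Turnaround = completion − arrival: P0=34, P1=27, P2=26, P3=3, P4=37, P5=20, P6=30
Total turnaround = 34 + 27 + 26 + 3 + 37 + 20 + 30 = 177

177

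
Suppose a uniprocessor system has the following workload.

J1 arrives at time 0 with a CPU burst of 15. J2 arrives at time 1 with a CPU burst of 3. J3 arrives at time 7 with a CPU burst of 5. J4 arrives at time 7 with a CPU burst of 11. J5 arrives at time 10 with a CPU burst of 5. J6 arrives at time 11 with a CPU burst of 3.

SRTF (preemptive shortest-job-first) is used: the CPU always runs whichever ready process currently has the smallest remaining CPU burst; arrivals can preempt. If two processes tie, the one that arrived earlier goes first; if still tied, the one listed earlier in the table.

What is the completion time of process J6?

Timeline: | J1 0-1 | J2 1-4 | J1 4-7 | J3 7-12 | J6 12-15 | J5 15-20 | J1 20-31 | J4 31-42 |
Completion: J1=31  J2=4  J3=12  J4=42  J5=20  J6=15

15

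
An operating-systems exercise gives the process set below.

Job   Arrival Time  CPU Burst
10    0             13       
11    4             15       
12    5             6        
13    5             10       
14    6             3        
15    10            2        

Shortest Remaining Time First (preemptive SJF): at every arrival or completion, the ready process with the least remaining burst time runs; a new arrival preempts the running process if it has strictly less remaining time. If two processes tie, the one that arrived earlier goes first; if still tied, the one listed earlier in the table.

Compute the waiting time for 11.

Schedule: | 10 0-5 | 12 5-6 | 14 6-9 | 12 9-10 | 15 10-12 | 12 12-16 | 10 16-24 | 13 24-34 | 11 34-49 |
Completion: 10=24  11=49  12=16  13=34  14=9  15=12
Turnaround (C−A): 10=24  11=45  12=11  13=29  14=3  15=2
Waiting(11) = turnaround − burst = 45 − 15 = 30

30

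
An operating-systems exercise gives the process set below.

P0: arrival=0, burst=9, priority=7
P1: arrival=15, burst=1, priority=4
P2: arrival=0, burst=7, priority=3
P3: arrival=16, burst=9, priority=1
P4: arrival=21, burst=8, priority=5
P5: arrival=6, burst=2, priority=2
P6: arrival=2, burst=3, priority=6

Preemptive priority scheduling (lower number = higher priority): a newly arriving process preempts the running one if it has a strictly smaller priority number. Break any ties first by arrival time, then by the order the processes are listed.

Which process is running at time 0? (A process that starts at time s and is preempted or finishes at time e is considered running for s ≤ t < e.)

Timeline: | P2 0-6 | P5 6-8 | P2 8-9 | P6 9-12 | P0 12-15 | P1 15-16 | P3 16-25 | P4 25-33 | P0 33-39 |
Completion: P0=39  P1=16  P2=9  P3=25  P4=33  P5=8  P6=12
Turnaround (C−A): P0=39  P1=1  P2=9  P3=9  P4=12  P5=2  P6=10

P2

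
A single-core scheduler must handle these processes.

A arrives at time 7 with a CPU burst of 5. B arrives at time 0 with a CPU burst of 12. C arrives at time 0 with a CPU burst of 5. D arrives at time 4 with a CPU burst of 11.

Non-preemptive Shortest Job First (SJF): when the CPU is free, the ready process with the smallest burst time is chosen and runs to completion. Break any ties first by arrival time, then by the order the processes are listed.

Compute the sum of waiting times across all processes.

31

Schedule: | C 0-5 | D 5-16 | A 16-21 | B 21-33 |
Completion: A=21  B=33  C=5  D=16
Turnaround (C−A): A=14  B=33  C=5  D=12
Waiting = turnaround − burst: A=9, B=21, C=0, D=1
Total waiting = 9 + 21 + 0 + 1 = 31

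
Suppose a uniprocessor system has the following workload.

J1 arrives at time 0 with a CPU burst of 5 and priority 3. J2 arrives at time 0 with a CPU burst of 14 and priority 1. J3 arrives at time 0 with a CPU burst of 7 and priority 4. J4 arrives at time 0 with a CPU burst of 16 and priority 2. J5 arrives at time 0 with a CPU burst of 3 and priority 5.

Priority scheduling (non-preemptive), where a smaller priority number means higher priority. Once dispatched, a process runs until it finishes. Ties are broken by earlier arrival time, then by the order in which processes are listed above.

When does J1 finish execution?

Gantt: | J2 0-14 | J4 14-30 | J1 30-35 | J3 35-42 | J5 42-45 |
Completion: J1=35  J2=14  J3=42  J4=30  J5=45
Turnaround (C−A): J1=35  J2=14  J3=42  J4=30  J5=45

35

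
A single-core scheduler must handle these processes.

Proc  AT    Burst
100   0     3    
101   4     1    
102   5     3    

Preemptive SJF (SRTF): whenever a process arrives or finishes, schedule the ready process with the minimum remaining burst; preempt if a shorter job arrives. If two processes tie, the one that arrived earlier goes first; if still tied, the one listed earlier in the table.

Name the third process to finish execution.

Schedule: | 100 0-3 | idle 3-4 | 101 4-5 | 102 5-8 |
Completion: 100=3  101=5  102=8
Finish order: 100 → 101 → 102

102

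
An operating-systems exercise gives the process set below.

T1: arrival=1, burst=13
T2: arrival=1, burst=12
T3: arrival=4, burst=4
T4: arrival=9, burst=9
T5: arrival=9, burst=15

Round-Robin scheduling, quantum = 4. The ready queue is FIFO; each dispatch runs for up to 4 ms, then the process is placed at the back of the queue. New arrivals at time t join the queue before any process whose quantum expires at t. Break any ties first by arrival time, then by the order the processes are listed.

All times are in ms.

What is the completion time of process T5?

54

Timeline: | idle 0-1 | T1 1-5 | T2 5-9 | T3 9-13 | T1 13-17 | T4 17-21 | T5 21-25 | T2 25-29 | T1 29-33 | T4 33-37 | T5 37-41 | T2 41-45 | T1 45-46 | T4 46-47 | T5 47-54 |
Completion: T1=46  T2=45  T3=13  T4=47  T5=54
Turnaround (C−A): T1=45  T2=44  T3=9  T4=38  T5=45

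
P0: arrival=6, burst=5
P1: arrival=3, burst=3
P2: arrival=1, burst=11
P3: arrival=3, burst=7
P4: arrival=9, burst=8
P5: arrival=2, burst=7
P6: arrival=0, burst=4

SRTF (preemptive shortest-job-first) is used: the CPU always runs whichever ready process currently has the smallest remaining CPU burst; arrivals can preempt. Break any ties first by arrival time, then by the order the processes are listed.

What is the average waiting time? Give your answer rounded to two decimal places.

Timeline: | P6 0-4 | P1 4-7 | P0 7-12 | P5 12-19 | P3 19-26 | P4 26-34 | P2 34-45 |
Completion: P0=12  P1=7  P2=45  P3=26  P4=34  P5=19  P6=4
Turnaround (C−A): P0=6  P1=4  P2=44  P3=23  P4=25  P5=17  P6=4
Waiting times: P0=1, P1=1, P2=33, P3=16, P4=17, P5=10, P6=0
Average waiting = (1+1+33+16+17+10+0) / 7 = 78/7 = 11.14

11.14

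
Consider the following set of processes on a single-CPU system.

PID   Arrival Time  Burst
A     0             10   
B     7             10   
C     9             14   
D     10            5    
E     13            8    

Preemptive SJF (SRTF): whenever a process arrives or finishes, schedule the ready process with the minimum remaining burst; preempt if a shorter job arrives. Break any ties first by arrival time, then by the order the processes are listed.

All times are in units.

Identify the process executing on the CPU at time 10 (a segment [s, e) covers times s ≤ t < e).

Gantt: | A 0-10 | D 10-15 | E 15-23 | B 23-33 | C 33-47 |
Completion: A=10  B=33  C=47  D=15  E=23

D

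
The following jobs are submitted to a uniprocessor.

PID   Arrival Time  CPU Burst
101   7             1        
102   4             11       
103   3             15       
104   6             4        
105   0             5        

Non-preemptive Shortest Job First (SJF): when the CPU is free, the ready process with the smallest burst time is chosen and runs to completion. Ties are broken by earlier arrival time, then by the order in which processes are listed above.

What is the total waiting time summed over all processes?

Gantt: | 105 0-5 | 102 5-16 | 101 16-17 | 104 17-21 | 103 21-36 |
Completion: 101=17  102=16  103=36  104=21  105=5
Waiting = turnaround − burst: 101=9, 102=1, 103=18, 104=11, 105=0
Total waiting = 9 + 1 + 18 + 11 + 0 = 39

39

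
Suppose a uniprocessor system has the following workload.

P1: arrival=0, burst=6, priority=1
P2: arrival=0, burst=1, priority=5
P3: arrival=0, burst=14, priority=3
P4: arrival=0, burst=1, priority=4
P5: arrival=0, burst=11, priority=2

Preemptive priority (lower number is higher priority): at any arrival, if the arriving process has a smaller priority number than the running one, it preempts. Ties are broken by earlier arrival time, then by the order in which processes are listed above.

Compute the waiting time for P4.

31

Gantt: | P1 0-6 | P5 6-17 | P3 17-31 | P4 31-32 | P2 32-33 |
Completion: P1=6  P2=33  P3=31  P4=32  P5=17
Waiting(P4) = turnaround − burst = 32 − 1 = 31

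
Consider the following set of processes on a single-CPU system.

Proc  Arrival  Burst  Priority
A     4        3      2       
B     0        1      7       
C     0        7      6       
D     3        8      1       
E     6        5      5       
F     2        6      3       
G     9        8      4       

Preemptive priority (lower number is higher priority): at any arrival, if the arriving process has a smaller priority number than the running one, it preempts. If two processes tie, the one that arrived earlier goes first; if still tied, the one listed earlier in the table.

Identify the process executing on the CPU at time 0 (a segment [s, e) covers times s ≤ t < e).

C

Gantt: | C 0-2 | F 2-3 | D 3-11 | A 11-14 | F 14-19 | G 19-27 | E 27-32 | C 32-37 | B 37-38 |
Completion: A=14  B=38  C=37  D=11  E=32  F=19  G=27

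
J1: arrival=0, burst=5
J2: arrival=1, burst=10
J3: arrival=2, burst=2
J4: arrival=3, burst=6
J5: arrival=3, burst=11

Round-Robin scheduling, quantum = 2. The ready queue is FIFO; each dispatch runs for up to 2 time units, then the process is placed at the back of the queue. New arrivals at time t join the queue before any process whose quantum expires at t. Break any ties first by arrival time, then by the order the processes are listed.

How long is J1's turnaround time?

Gantt: | J1 0-2 | J2 2-4 | J3 4-6 | J1 6-8 | J4 8-10 | J5 10-12 | J2 12-14 | J1 14-15 | J4 15-17 | J5 17-19 | J2 19-21 | J4 21-23 | J5 23-25 | J2 25-27 | J5 27-29 | J2 29-31 | J5 31-34 |
Completion: J1=15  J2=31  J3=6  J4=23  J5=34
Turnaround (C−A): J1=15  J2=30  J3=4  J4=20  J5=31
Turnaround(J1) = completion − arrival = 15 − 0 = 15

15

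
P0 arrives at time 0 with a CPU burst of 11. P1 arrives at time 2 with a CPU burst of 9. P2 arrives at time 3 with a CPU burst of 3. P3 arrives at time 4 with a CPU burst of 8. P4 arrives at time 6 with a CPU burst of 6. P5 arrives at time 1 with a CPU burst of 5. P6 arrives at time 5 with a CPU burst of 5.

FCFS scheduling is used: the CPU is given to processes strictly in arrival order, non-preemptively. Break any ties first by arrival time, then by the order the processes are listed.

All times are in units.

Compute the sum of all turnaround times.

Schedule: | P0 0-11 | P5 11-16 | P1 16-25 | P2 25-28 | P3 28-36 | P6 36-41 | P4 41-47 |
Completion: P0=11  P1=25  P2=28  P3=36  P4=47  P5=16  P6=41
Turnaround = completion − arrival: P0=11, P1=23, P2=25, P3=32, P4=41, P5=15, P6=36
Total turnaround = 11 + 23 + 25 + 32 + 41 + 15 + 36 = 183

183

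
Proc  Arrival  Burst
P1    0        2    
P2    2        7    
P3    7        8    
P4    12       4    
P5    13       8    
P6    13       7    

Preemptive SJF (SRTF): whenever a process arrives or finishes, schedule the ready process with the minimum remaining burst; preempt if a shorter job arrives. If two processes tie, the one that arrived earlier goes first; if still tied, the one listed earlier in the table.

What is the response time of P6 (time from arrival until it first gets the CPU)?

8

Gantt: | P1 0-2 | P2 2-9 | P3 9-12 | P4 12-16 | P3 16-21 | P6 21-28 | P5 28-36 |
Completion: P1=2  P2=9  P3=21  P4=16  P5=36  P6=28
Response(P6) = first start − arrival = 21 − 13 = 8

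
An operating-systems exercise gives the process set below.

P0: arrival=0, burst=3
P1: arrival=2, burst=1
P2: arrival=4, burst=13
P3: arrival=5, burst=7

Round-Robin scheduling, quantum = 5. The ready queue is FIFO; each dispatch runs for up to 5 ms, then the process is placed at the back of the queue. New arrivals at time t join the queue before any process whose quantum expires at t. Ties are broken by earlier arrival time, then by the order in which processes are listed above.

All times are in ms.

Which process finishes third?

P3

Timeline: | P0 0-3 | P1 3-4 | P2 4-9 | P3 9-14 | P2 14-19 | P3 19-21 | P2 21-24 |
Completion: P0=3  P1=4  P2=24  P3=21
Turnaround (C−A): P0=3  P1=2  P2=20  P3=16
Finish order: P0 → P1 → P3 → P2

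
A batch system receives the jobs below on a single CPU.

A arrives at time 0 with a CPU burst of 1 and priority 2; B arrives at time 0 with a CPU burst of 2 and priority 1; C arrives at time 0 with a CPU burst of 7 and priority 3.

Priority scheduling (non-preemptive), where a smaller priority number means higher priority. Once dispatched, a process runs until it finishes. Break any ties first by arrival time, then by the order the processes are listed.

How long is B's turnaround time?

Timeline: | B 0-2 | A 2-3 | C 3-10 |
Completion: A=3  B=2  C=10
Turnaround (C−A): A=3  B=2  C=10
Turnaround(B) = completion − arrival = 2 − 0 = 2

2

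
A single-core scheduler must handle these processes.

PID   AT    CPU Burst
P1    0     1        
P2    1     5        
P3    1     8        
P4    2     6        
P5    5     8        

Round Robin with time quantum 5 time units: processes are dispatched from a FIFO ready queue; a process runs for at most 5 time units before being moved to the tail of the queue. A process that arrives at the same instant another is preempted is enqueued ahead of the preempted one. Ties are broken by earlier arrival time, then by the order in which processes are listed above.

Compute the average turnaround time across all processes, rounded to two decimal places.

Gantt: | P1 0-1 | P2 1-6 | P3 6-11 | P4 11-16 | P5 16-21 | P3 21-24 | P4 24-25 | P5 25-28 |
Completion: P1=1  P2=6  P3=24  P4=25  P5=28
Turnaround (C−A): P1=1  P2=5  P3=23  P4=23  P5=23
Turnaround times: P1=1, P2=5, P3=23, P4=23, P5=23
Average turnaround = (1+5+23+23+23) / 5 = 75/5 = 15.00

15.00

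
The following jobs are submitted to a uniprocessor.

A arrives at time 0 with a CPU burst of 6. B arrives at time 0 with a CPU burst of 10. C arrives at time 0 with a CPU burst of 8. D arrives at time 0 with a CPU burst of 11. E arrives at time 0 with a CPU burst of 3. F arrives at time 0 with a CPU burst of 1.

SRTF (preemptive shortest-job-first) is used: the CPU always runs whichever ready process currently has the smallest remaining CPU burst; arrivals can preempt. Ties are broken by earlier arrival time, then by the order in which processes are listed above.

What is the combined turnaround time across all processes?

100

Gantt: | F 0-1 | E 1-4 | A 4-10 | C 10-18 | B 18-28 | D 28-39 |
Completion: A=10  B=28  C=18  D=39  E=4  F=1
Turnaround = completion − arrival: A=10, B=28, C=18, D=39, E=4, F=1
Total turnaround = 10 + 28 + 18 + 39 + 4 + 1 = 100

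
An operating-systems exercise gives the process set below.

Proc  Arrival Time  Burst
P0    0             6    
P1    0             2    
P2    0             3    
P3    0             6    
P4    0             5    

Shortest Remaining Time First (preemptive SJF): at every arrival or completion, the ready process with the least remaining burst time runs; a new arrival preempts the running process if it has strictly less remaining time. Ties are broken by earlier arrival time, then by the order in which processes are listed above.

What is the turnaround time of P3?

Timeline: | P1 0-2 | P2 2-5 | P4 5-10 | P0 10-16 | P3 16-22 |
Completion: P0=16  P1=2  P2=5  P3=22  P4=10
Turnaround(P3) = completion − arrival = 22 − 0 = 22

22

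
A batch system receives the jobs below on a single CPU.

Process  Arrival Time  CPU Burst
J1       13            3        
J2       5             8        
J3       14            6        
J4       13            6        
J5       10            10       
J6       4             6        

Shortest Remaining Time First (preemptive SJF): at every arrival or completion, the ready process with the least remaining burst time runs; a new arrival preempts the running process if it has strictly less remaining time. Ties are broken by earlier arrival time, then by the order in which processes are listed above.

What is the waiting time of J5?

Schedule: | idle 0-4 | J6 4-10 | J2 10-13 | J1 13-16 | J2 16-21 | J4 21-27 | J3 27-33 | J5 33-43 |
Completion: J1=16  J2=21  J3=33  J4=27  J5=43  J6=10
Turnaround (C−A): J1=3  J2=16  J3=19  J4=14  J5=33  J6=6
Waiting(J5) = turnaround − burst = 33 − 10 = 23

23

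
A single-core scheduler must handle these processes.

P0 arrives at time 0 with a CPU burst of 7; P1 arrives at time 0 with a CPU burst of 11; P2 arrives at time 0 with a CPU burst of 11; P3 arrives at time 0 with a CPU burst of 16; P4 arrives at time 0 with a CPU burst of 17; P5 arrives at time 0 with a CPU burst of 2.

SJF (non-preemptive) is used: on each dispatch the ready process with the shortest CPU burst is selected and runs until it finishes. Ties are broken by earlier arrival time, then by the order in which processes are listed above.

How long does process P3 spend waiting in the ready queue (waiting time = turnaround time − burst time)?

Timeline: | P5 0-2 | P0 2-9 | P1 9-20 | P2 20-31 | P3 31-47 | P4 47-64 |
Completion: P0=9  P1=20  P2=31  P3=47  P4=64  P5=2
Turnaround (C−A): P0=9  P1=20  P2=31  P3=47  P4=64  P5=2
Waiting(P3) = turnaround − burst = 47 − 16 = 31

31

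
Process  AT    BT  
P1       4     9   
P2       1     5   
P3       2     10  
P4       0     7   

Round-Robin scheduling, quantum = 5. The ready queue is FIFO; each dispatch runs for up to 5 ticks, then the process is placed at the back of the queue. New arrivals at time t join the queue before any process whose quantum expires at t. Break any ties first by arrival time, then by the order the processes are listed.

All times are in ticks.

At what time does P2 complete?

10

Timeline: | P4 0-5 | P2 5-10 | P3 10-15 | P1 15-20 | P4 20-22 | P3 22-27 | P1 27-31 |
Completion: P1=31  P2=10  P3=27  P4=22
Turnaround (C−A): P1=27  P2=9  P3=25  P4=22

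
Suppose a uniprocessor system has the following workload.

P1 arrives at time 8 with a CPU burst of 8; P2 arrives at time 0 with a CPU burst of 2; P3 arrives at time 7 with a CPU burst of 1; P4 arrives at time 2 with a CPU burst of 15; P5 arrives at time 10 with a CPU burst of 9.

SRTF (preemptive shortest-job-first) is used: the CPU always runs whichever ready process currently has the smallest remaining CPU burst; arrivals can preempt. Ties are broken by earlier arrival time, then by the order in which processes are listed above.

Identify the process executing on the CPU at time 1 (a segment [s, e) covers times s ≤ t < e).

Timeline: | P2 0-2 | P4 2-7 | P3 7-8 | P1 8-16 | P5 16-25 | P4 25-35 |
Completion: P1=16  P2=2  P3=8  P4=35  P5=25
Turnaround (C−A): P1=8  P2=2  P3=1  P4=33  P5=15

P2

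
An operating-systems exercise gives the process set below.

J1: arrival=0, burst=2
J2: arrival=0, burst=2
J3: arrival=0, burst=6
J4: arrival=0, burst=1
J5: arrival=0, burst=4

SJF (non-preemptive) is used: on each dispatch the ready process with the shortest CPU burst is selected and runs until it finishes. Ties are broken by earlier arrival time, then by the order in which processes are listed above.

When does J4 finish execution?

1

Schedule: | J4 0-1 | J1 1-3 | J2 3-5 | J5 5-9 | J3 9-15 |
Completion: J1=3  J2=5  J3=15  J4=1  J5=9
Turnaround (C−A): J1=3  J2=5  J3=15  J4=1  J5=9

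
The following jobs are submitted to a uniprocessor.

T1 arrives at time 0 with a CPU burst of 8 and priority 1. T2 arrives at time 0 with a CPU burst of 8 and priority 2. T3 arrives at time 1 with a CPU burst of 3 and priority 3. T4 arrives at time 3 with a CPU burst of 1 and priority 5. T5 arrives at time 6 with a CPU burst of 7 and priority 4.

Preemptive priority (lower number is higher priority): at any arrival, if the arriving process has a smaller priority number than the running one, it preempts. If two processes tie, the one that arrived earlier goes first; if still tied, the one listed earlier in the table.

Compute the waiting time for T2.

8

Timeline: | T1 0-8 | T2 8-16 | T3 16-19 | T5 19-26 | T4 26-27 |
Completion: T1=8  T2=16  T3=19  T4=27  T5=26
Turnaround (C−A): T1=8  T2=16  T3=18  T4=24  T5=20
Waiting(T2) = turnaround − burst = 16 − 8 = 8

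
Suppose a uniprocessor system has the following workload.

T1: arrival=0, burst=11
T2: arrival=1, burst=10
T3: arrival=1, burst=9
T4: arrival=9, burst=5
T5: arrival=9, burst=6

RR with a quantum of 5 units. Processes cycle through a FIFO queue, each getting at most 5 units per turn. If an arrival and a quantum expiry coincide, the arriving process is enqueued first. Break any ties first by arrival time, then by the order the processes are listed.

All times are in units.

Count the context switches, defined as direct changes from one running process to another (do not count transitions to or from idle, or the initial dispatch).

Timeline: | T1 0-5 | T2 5-10 | T3 10-15 | T1 15-20 | T4 20-25 | T5 25-30 | T2 30-35 | T3 35-39 | T1 39-40 | T5 40-41 |
Completion: T1=40  T2=35  T3=39  T4=25  T5=41
Turnaround (C−A): T1=40  T2=34  T3=38  T4=16  T5=32

9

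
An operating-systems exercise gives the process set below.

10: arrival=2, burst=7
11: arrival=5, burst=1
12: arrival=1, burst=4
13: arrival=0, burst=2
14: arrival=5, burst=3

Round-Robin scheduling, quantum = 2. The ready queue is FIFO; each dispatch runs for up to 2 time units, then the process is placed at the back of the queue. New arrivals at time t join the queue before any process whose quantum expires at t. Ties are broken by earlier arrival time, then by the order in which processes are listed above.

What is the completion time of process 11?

Gantt: | 13 0-2 | 12 2-4 | 10 4-6 | 12 6-8 | 11 8-9 | 14 9-11 | 10 11-13 | 14 13-14 | 10 14-17 |
Completion: 10=17  11=9  12=8  13=2  14=14
Turnaround (C−A): 10=15  11=4  12=7  13=2  14=9

9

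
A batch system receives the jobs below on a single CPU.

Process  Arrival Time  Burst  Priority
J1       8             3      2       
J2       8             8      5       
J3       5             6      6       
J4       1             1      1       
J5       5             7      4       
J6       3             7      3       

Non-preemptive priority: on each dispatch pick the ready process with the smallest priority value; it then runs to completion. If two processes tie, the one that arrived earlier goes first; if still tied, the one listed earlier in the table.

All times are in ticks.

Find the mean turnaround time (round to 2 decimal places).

12.83

Gantt: | idle 0-1 | J4 1-2 | idle 2-3 | J6 3-10 | J1 10-13 | J5 13-20 | J2 20-28 | J3 28-34 |
Completion: J1=13  J2=28  J3=34  J4=2  J5=20  J6=10
Turnaround times: J1=5, J2=20, J3=29, J4=1, J5=15, J6=7
Average turnaround = (5+20+29+1+15+7) / 6 = 77/6 = 12.83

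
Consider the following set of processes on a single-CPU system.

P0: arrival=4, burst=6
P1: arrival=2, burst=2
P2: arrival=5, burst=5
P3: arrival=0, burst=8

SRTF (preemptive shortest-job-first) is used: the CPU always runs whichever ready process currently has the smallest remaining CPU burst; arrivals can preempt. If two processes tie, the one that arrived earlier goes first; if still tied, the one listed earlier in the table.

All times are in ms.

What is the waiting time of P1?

Gantt: | P3 0-2 | P1 2-4 | P3 4-10 | P2 10-15 | P0 15-21 |
Completion: P0=21  P1=4  P2=15  P3=10
Turnaround (C−A): P0=17  P1=2  P2=10  P3=10
Waiting(P1) = turnaround − burst = 2 − 2 = 0

0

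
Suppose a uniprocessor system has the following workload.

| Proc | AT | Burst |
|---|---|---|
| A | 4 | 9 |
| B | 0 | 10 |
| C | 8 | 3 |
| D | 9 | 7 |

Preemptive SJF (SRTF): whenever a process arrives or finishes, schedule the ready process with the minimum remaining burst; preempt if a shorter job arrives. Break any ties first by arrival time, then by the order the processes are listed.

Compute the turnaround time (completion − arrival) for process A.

Gantt: | B 0-10 | C 10-13 | D 13-20 | A 20-29 |
Completion: A=29  B=10  C=13  D=20
Turnaround (C−A): A=25  B=10  C=5  D=11
Turnaround(A) = completion − arrival = 29 − 4 = 25

25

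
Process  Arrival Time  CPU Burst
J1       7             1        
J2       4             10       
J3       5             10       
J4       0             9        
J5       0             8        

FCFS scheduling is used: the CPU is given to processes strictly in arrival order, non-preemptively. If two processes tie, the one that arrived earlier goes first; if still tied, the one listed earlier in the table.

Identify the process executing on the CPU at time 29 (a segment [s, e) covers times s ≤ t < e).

Timeline: | J4 0-9 | J5 9-17 | J2 17-27 | J3 27-37 | J1 37-38 |
Completion: J1=38  J2=27  J3=37  J4=9  J5=17
Turnaround (C−A): J1=31  J2=23  J3=32  J4=9  J5=17

J3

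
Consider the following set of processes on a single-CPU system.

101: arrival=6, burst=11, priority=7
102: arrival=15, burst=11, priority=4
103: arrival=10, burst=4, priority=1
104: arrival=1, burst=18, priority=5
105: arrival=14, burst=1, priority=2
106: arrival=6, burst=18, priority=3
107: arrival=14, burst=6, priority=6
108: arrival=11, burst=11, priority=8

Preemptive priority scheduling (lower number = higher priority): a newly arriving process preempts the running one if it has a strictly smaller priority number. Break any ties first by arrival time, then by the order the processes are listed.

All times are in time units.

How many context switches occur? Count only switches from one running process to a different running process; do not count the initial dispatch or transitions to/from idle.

Gantt: | idle 0-1 | 104 1-6 | 106 6-10 | 103 10-14 | 105 14-15 | 106 15-29 | 102 29-40 | 104 40-53 | 107 53-59 | 101 59-70 | 108 70-81 |
Completion: 101=70  102=40  103=14  104=53  105=15  106=29  107=59  108=81
Turnaround (C−A): 101=64  102=25  103=4  104=52  105=1  106=23  107=45  108=70

9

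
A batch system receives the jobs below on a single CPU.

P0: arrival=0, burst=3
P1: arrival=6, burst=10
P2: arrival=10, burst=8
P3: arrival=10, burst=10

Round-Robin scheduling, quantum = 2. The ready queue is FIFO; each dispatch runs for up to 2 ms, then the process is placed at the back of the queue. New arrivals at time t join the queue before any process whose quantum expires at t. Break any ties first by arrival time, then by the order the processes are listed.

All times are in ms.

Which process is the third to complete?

Gantt: | P0 0-3 | idle 3-6 | P1 6-10 | P2 10-12 | P3 12-14 | P1 14-16 | P2 16-18 | P3 18-20 | P1 20-22 | P2 22-24 | P3 24-26 | P1 26-28 | P2 28-30 | P3 30-34 |
Completion: P0=3  P1=28  P2=30  P3=34
Turnaround (C−A): P0=3  P1=22  P2=20  P3=24
Finish order: P0 → P1 → P2 → P3

P2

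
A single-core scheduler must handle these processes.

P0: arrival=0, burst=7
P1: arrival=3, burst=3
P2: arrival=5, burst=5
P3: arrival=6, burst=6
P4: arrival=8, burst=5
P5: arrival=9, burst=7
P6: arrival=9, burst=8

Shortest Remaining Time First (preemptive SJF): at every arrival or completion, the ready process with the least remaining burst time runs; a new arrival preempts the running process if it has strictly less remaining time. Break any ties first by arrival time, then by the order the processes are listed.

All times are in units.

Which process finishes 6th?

P5

Timeline: | P0 0-3 | P1 3-6 | P0 6-10 | P2 10-15 | P4 15-20 | P3 20-26 | P5 26-33 | P6 33-41 |
Completion: P0=10  P1=6  P2=15  P3=26  P4=20  P5=33  P6=41
Turnaround (C−A): P0=10  P1=3  P2=10  P3=20  P4=12  P5=24  P6=32
Finish order: P1 → P0 → P2 → P4 → P3 → P5 → P6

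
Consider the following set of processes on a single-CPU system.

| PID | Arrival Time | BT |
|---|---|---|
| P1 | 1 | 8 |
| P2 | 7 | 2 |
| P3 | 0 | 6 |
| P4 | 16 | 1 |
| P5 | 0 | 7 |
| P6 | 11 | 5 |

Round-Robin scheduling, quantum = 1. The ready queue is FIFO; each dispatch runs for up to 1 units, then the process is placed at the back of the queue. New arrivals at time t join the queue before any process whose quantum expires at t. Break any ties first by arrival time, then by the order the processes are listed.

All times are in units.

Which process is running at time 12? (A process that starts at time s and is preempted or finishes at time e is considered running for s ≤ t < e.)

Gantt: | P3 0-1 | P5 1-2 | P1 2-3 | P3 3-4 | P5 4-5 | P1 5-6 | P3 6-7 | P5 7-8 | P1 8-9 | P2 9-10 | P3 10-11 | P5 11-12 | P1 12-13 | P2 13-14 | P6 14-15 | P3 15-16 | P5 16-17 | P1 17-18 | P6 18-19 | P4 19-20 | P3 20-21 | P5 21-22 | P1 22-23 | P6 23-24 | P5 24-25 | P1 25-26 | P6 26-27 | P1 27-28 | P6 28-29 |
Completion: P1=28  P2=14  P3=21  P4=20  P5=25  P6=29

P1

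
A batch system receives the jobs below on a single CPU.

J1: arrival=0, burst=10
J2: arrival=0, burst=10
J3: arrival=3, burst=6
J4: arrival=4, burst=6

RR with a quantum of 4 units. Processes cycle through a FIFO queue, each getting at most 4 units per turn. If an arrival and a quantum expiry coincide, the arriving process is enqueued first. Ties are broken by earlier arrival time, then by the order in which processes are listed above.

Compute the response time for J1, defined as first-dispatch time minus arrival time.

Gantt: | J1 0-4 | J2 4-8 | J3 8-12 | J4 12-16 | J1 16-20 | J2 20-24 | J3 24-26 | J4 26-28 | J1 28-30 | J2 30-32 |
Completion: J1=30  J2=32  J3=26  J4=28
Response(J1) = first start − arrival = 0 − 0 = 0

0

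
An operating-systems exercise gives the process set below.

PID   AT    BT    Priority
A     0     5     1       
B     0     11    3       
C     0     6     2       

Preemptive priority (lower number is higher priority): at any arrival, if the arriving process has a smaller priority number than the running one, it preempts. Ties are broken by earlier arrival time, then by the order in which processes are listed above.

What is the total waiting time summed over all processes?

16

Schedule: | A 0-5 | C 5-11 | B 11-22 |
Completion: A=5  B=22  C=11
Turnaround (C−A): A=5  B=22  C=11
Waiting = turnaround − burst: A=0, B=11, C=5
Total waiting = 0 + 11 + 5 = 16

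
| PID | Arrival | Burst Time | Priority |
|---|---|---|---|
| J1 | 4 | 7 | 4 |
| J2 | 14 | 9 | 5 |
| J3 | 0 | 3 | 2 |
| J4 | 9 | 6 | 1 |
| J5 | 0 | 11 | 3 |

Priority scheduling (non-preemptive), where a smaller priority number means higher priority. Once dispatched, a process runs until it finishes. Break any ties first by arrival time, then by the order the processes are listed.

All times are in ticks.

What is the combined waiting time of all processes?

37

Timeline: | J3 0-3 | J5 3-14 | J4 14-20 | J1 20-27 | J2 27-36 |
Completion: J1=27  J2=36  J3=3  J4=20  J5=14
Turnaround (C−A): J1=23  J2=22  J3=3  J4=11  J5=14
Waiting = turnaround − burst: J1=16, J2=13, J3=0, J4=5, J5=3
Total waiting = 16 + 13 + 0 + 5 + 3 = 37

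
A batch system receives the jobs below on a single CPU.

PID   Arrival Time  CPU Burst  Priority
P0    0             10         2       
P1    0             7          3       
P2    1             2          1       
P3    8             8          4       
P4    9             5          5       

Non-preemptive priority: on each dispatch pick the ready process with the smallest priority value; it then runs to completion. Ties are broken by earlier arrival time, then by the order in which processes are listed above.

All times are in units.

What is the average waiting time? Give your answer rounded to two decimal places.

Gantt: | P0 0-10 | P2 10-12 | P1 12-19 | P3 19-27 | P4 27-32 |
Completion: P0=10  P1=19  P2=12  P3=27  P4=32
Turnaround (C−A): P0=10  P1=19  P2=11  P3=19  P4=23
Waiting times: P0=0, P1=12, P2=9, P3=11, P4=18
Average waiting = (0+12+9+11+18) / 5 = 50/5 = 10.00

10.00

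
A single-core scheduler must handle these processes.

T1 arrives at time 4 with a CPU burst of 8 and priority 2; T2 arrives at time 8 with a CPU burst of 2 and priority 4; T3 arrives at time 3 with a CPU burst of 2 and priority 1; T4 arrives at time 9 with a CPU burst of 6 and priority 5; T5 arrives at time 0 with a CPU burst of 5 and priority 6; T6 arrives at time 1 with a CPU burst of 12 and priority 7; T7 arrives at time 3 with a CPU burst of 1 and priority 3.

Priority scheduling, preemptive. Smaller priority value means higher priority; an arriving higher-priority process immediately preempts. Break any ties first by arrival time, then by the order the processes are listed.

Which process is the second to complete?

T1

Gantt: | T5 0-3 | T3 3-5 | T1 5-13 | T7 13-14 | T2 14-16 | T4 16-22 | T5 22-24 | T6 24-36 |
Completion: T1=13  T2=16  T3=5  T4=22  T5=24  T6=36  T7=14
Turnaround (C−A): T1=9  T2=8  T3=2  T4=13  T5=24  T6=35  T7=11
Finish order: T3 → T1 → T7 → T2 → T4 → T5 → T6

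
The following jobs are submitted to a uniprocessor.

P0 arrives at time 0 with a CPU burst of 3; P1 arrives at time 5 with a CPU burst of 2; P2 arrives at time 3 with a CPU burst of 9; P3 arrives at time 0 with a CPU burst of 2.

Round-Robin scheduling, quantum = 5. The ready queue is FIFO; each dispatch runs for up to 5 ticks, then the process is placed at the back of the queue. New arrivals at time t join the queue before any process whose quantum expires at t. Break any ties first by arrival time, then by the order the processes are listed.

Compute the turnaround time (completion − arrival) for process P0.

3

Schedule: | P0 0-3 | P3 3-5 | P2 5-10 | P1 10-12 | P2 12-16 |
Completion: P0=3  P1=12  P2=16  P3=5
Turnaround(P0) = completion − arrival = 3 − 0 = 3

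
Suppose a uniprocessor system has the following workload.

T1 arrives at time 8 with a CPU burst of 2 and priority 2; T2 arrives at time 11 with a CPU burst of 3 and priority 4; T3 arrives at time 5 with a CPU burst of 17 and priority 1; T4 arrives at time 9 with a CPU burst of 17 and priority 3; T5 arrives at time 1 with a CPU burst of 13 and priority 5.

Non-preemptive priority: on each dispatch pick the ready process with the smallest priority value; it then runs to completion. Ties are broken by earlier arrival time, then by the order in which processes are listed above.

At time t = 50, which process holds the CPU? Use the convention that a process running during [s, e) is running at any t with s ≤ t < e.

T2

Timeline: | idle 0-1 | T5 1-14 | T3 14-31 | T1 31-33 | T4 33-50 | T2 50-53 |
Completion: T1=33  T2=53  T3=31  T4=50  T5=14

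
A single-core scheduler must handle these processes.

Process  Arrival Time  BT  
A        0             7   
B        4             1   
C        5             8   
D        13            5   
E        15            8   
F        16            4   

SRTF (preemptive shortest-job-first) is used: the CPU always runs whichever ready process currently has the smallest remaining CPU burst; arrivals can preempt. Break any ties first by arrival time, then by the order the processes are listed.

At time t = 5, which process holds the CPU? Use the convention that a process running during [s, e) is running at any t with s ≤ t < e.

Gantt: | A 0-4 | B 4-5 | A 5-8 | C 8-16 | F 16-20 | D 20-25 | E 25-33 |
Completion: A=8  B=5  C=16  D=25  E=33  F=20

A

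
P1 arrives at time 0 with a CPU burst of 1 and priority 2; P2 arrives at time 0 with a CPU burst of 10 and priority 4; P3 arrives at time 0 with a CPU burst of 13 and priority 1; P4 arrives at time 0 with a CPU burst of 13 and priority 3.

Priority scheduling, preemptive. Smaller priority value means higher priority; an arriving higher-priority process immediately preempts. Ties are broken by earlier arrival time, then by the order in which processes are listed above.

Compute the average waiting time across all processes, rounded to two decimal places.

13.50

Gantt: | P3 0-13 | P1 13-14 | P4 14-27 | P2 27-37 |
Completion: P1=14  P2=37  P3=13  P4=27
Turnaround (C−A): P1=14  P2=37  P3=13  P4=27
Waiting times: P1=13, P2=27, P3=0, P4=14
Average waiting = (13+27+0+14) / 4 = 54/4 = 13.50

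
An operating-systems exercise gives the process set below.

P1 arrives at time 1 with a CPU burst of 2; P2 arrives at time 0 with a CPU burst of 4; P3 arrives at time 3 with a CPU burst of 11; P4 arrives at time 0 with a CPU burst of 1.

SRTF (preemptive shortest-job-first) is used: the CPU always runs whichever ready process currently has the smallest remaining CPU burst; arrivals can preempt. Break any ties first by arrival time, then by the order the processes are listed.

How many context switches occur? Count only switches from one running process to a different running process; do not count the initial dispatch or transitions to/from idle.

3

Gantt: | P4 0-1 | P1 1-3 | P2 3-7 | P3 7-18 |
Completion: P1=3  P2=7  P3=18  P4=1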